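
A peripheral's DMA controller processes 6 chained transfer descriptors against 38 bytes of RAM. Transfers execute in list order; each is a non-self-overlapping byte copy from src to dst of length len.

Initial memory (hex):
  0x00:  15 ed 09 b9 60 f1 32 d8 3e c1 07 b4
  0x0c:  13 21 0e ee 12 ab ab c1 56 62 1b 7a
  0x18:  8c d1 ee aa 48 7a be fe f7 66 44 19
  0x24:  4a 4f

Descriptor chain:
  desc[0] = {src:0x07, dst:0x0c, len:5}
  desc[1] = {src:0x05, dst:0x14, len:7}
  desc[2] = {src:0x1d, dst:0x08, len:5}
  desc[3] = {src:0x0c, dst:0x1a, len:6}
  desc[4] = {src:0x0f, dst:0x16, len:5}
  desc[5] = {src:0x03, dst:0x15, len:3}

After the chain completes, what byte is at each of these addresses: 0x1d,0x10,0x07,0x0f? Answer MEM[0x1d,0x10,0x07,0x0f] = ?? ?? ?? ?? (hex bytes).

MEM[0x1d,0x10,0x07,0x0f] = 07 b4 d8 07

#0 dst[0x0c+5] := {0xd8,0x3e,0xc1,0x07,0xb4}
#1 dst[0x14+7] := {0xf1,0x32,0xd8,0x3e,0xc1,0x07,0xb4}
#2 dst[0x08+5] := {0x7a,0xbe,0xfe,0xf7,0x66}
#3 dst[0x1a+6] := {0x66,0x3e,0xc1,0x07,0xb4,0xab}
#4 dst[0x16+5] := {0x07,0xb4,0xab,0xab,0xc1}
#5 dst[0x15+3] := {0xb9,0x60,0xf1}
query mem[0x1d]=0x07, mem[0x10]=0xb4, mem[0x07]=0xd8, mem[0x0f]=0x07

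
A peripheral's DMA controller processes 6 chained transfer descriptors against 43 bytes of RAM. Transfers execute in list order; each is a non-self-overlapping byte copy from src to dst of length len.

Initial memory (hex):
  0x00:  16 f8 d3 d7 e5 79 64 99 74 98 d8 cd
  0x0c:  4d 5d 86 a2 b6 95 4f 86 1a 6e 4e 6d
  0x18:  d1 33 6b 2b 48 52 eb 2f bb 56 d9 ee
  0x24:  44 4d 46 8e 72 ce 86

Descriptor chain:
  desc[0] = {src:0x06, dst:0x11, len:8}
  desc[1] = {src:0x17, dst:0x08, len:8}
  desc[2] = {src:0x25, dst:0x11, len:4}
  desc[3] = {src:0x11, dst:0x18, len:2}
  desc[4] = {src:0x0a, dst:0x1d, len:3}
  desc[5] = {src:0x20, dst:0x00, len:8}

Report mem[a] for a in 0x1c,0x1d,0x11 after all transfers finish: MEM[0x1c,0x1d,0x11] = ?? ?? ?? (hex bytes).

D0: mem[0x11..0x18] <- [64 99 74 98 d8 cd 4d 5d]
D1: mem[0x08..0x0f] <- [4d 5d 33 6b 2b 48 52 eb]
D2: mem[0x11..0x14] <- [4d 46 8e 72]
D3: mem[0x18..0x19] <- [4d 46]
D4: mem[0x1d..0x1f] <- [33 6b 2b]
D5: mem[0x00..0x07] <- [bb 56 d9 ee 44 4d 46 8e]
query mem[0x1c]=0x48, mem[0x1d]=0x33, mem[0x11]=0x4d

MEM[0x1c,0x1d,0x11] = 48 33 4d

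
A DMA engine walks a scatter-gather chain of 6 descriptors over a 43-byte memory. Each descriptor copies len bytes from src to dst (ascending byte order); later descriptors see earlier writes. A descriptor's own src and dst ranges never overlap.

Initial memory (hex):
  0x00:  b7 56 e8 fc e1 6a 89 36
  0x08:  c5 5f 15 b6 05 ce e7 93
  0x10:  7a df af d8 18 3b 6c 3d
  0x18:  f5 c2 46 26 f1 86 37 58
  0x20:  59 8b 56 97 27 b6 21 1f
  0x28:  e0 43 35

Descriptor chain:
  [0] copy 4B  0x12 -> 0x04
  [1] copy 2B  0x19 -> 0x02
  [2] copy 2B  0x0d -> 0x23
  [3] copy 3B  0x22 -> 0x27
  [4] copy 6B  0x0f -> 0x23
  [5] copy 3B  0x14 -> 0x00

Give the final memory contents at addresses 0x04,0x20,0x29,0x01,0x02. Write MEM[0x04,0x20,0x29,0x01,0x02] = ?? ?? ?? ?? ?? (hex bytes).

MEM[0x04,0x20,0x29,0x01,0x02] = af 59 e7 3b 6c

D0: mem[0x04..0x07] <- [af d8 18 3b]
D1: mem[0x02..0x03] <- [c2 46]
D2: mem[0x23..0x24] <- [ce e7]
D3: mem[0x27..0x29] <- [56 ce e7]
D4: mem[0x23..0x28] <- [93 7a df af d8 18]
D5: mem[0x00..0x02] <- [18 3b 6c]
query mem[0x04]=0xaf, mem[0x20]=0x59, mem[0x29]=0xe7, mem[0x01]=0x3b, mem[0x02]=0x6c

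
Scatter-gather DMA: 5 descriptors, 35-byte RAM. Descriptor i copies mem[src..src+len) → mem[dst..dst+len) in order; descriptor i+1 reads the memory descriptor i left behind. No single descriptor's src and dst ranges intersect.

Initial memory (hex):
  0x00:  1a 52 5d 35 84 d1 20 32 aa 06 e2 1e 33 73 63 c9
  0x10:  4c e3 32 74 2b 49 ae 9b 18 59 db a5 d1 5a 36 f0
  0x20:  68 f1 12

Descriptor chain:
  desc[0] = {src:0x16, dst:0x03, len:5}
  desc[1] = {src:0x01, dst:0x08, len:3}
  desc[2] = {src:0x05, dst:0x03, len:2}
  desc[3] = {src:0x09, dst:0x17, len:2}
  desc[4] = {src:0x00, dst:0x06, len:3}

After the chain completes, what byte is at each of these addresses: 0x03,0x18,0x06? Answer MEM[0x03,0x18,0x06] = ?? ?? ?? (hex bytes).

D0: mem[0x03..0x07] <- [ae 9b 18 59 db]
D1: mem[0x08..0x0a] <- [52 5d ae]
D2: mem[0x03..0x04] <- [18 59]
D3: mem[0x17..0x18] <- [5d ae]
D4: mem[0x06..0x08] <- [1a 52 5d]
query mem[0x03]=0x18, mem[0x18]=0xae, mem[0x06]=0x1a

MEM[0x03,0x18,0x06] = 18 ae 1a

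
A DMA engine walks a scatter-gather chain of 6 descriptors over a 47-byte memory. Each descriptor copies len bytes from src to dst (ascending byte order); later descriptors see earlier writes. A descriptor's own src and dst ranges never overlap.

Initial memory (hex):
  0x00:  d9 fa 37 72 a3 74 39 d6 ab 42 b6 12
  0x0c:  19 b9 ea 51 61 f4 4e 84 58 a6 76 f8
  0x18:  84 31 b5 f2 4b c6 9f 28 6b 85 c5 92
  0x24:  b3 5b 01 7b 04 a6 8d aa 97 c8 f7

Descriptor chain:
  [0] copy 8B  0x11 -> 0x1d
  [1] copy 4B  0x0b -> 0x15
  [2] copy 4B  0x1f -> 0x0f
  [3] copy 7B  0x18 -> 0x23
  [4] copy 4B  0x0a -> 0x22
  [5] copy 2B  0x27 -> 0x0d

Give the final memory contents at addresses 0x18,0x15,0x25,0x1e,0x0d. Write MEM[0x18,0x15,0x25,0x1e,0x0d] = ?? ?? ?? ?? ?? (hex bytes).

MEM[0x18,0x15,0x25,0x1e,0x0d] = ea 12 b9 4e 4b

[0] 0x11->0x1d len=8 : f4 4e 84 58 a6 76 f8 84
[1] 0x0b->0x15 len=4 : 12 19 b9 ea
[2] 0x1f->0x0f len=4 : 84 58 a6 76
[3] 0x18->0x23 len=7 : ea 31 b5 f2 4b f4 4e
[4] 0x0a->0x22 len=4 : b6 12 19 b9
[5] 0x27->0x0d len=2 : 4b f4
query mem[0x18]=0xea, mem[0x15]=0x12, mem[0x25]=0xb9, mem[0x1e]=0x4e, mem[0x0d]=0x4b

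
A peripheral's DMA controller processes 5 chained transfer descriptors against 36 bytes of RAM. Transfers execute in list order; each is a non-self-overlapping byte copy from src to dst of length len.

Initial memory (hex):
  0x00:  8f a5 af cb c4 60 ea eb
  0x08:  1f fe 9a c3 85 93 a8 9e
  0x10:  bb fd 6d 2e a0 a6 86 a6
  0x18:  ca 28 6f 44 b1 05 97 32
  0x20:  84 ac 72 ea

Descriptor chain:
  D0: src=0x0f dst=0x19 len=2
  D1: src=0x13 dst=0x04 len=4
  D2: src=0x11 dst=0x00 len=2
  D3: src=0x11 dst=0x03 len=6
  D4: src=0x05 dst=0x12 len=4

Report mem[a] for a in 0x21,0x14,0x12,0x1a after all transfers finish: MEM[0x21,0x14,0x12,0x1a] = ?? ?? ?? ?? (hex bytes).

[0] 0x0f->0x19 len=2 : 9e bb
[1] 0x13->0x04 len=4 : 2e a0 a6 86
[2] 0x11->0x00 len=2 : fd 6d
[3] 0x11->0x03 len=6 : fd 6d 2e a0 a6 86
[4] 0x05->0x12 len=4 : 2e a0 a6 86
query mem[0x21]=0xac, mem[0x14]=0xa6, mem[0x12]=0x2e, mem[0x1a]=0xbb

MEM[0x21,0x14,0x12,0x1a] = ac a6 2e bb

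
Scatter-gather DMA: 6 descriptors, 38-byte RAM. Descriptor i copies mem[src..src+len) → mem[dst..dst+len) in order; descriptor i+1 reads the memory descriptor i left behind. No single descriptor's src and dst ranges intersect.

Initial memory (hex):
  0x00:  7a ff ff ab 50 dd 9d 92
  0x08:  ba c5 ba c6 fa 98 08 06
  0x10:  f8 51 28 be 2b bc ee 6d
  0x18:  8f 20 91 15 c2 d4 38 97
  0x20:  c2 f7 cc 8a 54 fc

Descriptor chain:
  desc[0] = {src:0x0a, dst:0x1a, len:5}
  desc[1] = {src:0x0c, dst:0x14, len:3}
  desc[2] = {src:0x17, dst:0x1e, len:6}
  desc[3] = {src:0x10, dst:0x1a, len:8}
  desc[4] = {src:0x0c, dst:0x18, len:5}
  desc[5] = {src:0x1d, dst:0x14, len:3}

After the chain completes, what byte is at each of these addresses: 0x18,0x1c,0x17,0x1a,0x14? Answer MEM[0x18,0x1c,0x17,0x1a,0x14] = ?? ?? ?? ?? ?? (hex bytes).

[0] 0x0a->0x1a len=5 : ba c6 fa 98 08
[1] 0x0c->0x14 len=3 : fa 98 08
[2] 0x17->0x1e len=6 : 6d 8f 20 ba c6 fa
[3] 0x10->0x1a len=8 : f8 51 28 be fa 98 08 6d
[4] 0x0c->0x18 len=5 : fa 98 08 06 f8
[5] 0x1d->0x14 len=3 : be fa 98
query mem[0x18]=0xfa, mem[0x1c]=0xf8, mem[0x17]=0x6d, mem[0x1a]=0x08, mem[0x14]=0xbe

MEM[0x18,0x1c,0x17,0x1a,0x14] = fa f8 6d 08 be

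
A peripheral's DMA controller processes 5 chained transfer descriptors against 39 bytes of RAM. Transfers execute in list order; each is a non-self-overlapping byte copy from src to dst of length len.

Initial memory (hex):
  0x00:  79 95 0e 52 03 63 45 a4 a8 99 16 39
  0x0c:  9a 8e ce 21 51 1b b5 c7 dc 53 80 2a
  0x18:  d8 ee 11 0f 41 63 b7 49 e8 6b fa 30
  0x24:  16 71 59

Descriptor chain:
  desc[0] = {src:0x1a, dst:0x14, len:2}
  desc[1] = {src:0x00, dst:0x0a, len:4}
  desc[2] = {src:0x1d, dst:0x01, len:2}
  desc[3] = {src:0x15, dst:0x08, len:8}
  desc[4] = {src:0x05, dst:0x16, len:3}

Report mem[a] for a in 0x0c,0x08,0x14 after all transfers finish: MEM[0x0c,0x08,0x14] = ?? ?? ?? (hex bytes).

MEM[0x0c,0x08,0x14] = ee 0f 11

#0 dst[0x14+2] := {0x11,0x0f}
#1 dst[0x0a+4] := {0x79,0x95,0x0e,0x52}
#2 dst[0x01+2] := {0x63,0xb7}
#3 dst[0x08+8] := {0x0f,0x80,0x2a,0xd8,0xee,0x11,0x0f,0x41}
#4 dst[0x16+3] := {0x63,0x45,0xa4}
query mem[0x0c]=0xee, mem[0x08]=0x0f, mem[0x14]=0x11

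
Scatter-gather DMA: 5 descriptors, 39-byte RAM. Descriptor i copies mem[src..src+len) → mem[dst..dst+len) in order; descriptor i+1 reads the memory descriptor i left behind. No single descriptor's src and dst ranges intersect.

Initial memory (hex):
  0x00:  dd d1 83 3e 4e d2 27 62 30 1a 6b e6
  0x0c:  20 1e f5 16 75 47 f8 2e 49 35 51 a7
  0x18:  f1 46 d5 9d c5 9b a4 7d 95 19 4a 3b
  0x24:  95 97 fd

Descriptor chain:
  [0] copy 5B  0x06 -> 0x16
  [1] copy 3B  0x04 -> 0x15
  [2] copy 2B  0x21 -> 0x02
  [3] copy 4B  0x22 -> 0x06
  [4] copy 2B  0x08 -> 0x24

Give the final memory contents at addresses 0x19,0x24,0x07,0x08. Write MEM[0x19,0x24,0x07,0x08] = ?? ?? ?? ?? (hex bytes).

#0 dst[0x16+5] := {0x27,0x62,0x30,0x1a,0x6b}
#1 dst[0x15+3] := {0x4e,0xd2,0x27}
#2 dst[0x02+2] := {0x19,0x4a}
#3 dst[0x06+4] := {0x4a,0x3b,0x95,0x97}
#4 dst[0x24+2] := {0x95,0x97}
query mem[0x19]=0x1a, mem[0x24]=0x95, mem[0x07]=0x3b, mem[0x08]=0x95

MEM[0x19,0x24,0x07,0x08] = 1a 95 3b 95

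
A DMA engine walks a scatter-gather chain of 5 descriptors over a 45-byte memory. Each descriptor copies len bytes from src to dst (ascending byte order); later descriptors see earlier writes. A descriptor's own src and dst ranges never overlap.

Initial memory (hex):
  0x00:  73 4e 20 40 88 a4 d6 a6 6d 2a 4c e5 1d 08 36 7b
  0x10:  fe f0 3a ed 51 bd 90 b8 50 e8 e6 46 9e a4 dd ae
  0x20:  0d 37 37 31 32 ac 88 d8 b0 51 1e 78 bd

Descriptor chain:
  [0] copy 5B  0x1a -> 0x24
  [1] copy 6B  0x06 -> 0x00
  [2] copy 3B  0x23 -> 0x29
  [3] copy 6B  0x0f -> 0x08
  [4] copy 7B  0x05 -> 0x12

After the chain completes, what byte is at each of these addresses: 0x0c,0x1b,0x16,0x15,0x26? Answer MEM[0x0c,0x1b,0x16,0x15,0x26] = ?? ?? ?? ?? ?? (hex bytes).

  after D0: wrote 5B at 0x24 = e6469ea4dd
  after D1: wrote 6B at 0x00 = d6a66d2a4ce5
  after D2: wrote 3B at 0x29 = 31e646
  after D3: wrote 6B at 0x08 = 7bfef03aed51
  after D4: wrote 7B at 0x12 = e5d6a67bfef03a
query mem[0x0c]=0xed, mem[0x1b]=0x46, mem[0x16]=0xfe, mem[0x15]=0x7b, mem[0x26]=0x9e

MEM[0x0c,0x1b,0x16,0x15,0x26] = ed 46 fe 7b 9e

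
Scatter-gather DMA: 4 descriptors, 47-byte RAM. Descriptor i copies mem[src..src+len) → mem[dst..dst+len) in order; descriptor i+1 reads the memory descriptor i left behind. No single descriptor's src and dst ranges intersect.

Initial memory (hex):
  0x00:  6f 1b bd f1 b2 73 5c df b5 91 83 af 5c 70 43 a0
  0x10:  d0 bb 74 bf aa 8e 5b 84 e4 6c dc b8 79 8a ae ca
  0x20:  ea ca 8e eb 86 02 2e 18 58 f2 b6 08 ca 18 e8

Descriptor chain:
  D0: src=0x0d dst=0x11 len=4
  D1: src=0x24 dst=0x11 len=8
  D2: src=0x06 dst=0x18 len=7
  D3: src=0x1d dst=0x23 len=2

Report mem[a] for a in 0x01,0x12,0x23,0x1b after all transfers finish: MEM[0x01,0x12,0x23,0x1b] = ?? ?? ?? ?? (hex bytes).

MEM[0x01,0x12,0x23,0x1b] = 1b 02 af 91

[0] 0x0d->0x11 len=4 : 70 43 a0 d0
[1] 0x24->0x11 len=8 : 86 02 2e 18 58 f2 b6 08
[2] 0x06->0x18 len=7 : 5c df b5 91 83 af 5c
[3] 0x1d->0x23 len=2 : af 5c
query mem[0x01]=0x1b, mem[0x12]=0x02, mem[0x23]=0xaf, mem[0x1b]=0x91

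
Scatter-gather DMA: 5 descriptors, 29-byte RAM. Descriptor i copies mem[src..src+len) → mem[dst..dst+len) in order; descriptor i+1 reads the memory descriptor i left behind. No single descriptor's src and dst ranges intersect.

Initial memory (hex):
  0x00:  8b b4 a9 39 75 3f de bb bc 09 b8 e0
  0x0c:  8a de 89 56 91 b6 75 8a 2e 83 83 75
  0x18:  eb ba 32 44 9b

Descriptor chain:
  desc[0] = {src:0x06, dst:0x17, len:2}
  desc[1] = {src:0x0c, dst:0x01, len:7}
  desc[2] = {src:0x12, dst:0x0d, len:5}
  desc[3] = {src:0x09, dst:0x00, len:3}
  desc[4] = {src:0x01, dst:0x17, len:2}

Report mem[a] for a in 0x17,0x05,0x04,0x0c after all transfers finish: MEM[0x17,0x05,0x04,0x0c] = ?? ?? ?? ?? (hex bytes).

MEM[0x17,0x05,0x04,0x0c] = b8 91 56 8a

[0] 0x06->0x17 len=2 : de bb
[1] 0x0c->0x01 len=7 : 8a de 89 56 91 b6 75
[2] 0x12->0x0d len=5 : 75 8a 2e 83 83
[3] 0x09->0x00 len=3 : 09 b8 e0
[4] 0x01->0x17 len=2 : b8 e0
query mem[0x17]=0xb8, mem[0x05]=0x91, mem[0x04]=0x56, mem[0x0c]=0x8a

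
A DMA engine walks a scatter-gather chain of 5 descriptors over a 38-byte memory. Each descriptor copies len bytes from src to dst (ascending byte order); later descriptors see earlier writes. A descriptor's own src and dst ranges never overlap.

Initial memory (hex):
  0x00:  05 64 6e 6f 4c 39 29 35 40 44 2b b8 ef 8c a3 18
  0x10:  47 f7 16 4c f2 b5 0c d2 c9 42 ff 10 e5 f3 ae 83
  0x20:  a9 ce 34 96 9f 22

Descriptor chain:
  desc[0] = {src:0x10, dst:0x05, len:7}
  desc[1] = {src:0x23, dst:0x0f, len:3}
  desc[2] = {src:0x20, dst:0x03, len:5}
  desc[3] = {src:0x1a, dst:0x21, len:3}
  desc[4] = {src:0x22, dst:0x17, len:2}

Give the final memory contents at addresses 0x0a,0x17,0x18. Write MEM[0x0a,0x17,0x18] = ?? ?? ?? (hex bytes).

D0: mem[0x05..0x0b] <- [47 f7 16 4c f2 b5 0c]
D1: mem[0x0f..0x11] <- [96 9f 22]
D2: mem[0x03..0x07] <- [a9 ce 34 96 9f]
D3: mem[0x21..0x23] <- [ff 10 e5]
D4: mem[0x17..0x18] <- [10 e5]
query mem[0x0a]=0xb5, mem[0x17]=0x10, mem[0x18]=0xe5

MEM[0x0a,0x17,0x18] = b5 10 e5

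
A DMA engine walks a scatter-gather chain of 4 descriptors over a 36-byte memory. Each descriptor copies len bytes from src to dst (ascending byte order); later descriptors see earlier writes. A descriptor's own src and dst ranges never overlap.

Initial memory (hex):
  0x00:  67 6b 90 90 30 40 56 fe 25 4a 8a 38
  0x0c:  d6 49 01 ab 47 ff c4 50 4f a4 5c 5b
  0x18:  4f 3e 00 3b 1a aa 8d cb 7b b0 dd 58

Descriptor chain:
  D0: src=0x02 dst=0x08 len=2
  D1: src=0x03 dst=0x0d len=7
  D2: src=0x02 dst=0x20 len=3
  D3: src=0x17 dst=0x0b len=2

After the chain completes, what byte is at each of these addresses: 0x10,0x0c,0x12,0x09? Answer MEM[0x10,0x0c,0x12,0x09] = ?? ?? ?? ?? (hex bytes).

[0] 0x02->0x08 len=2 : 90 90
[1] 0x03->0x0d len=7 : 90 30 40 56 fe 90 90
[2] 0x02->0x20 len=3 : 90 90 30
[3] 0x17->0x0b len=2 : 5b 4f
query mem[0x10]=0x56, mem[0x0c]=0x4f, mem[0x12]=0x90, mem[0x09]=0x90

MEM[0x10,0x0c,0x12,0x09] = 56 4f 90 90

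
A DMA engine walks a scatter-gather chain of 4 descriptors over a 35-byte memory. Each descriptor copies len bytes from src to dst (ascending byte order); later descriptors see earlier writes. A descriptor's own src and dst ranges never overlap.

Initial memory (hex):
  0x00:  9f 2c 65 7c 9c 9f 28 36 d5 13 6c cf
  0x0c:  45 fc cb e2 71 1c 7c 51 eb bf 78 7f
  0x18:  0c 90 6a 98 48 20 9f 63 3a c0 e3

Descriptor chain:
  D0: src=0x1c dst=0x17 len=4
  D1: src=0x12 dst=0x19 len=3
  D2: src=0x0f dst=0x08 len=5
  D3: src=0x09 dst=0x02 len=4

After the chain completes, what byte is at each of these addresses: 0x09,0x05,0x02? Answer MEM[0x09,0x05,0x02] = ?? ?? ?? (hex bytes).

#0 dst[0x17+4] := {0x48,0x20,0x9f,0x63}
#1 dst[0x19+3] := {0x7c,0x51,0xeb}
#2 dst[0x08+5] := {0xe2,0x71,0x1c,0x7c,0x51}
#3 dst[0x02+4] := {0x71,0x1c,0x7c,0x51}
query mem[0x09]=0x71, mem[0x05]=0x51, mem[0x02]=0x71

MEM[0x09,0x05,0x02] = 71 51 71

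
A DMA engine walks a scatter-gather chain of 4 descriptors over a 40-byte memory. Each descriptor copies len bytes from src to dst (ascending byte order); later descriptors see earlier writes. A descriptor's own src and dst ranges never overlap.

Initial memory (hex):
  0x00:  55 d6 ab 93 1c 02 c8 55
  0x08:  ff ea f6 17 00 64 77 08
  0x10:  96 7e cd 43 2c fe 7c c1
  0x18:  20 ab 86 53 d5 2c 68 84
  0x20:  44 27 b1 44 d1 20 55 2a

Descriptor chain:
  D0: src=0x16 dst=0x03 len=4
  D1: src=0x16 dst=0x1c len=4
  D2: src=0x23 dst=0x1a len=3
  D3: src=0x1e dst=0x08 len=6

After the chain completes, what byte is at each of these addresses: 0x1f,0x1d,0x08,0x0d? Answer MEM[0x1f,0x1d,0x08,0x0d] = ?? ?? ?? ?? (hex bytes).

MEM[0x1f,0x1d,0x08,0x0d] = ab c1 20 44

D0: mem[0x03..0x06] <- [7c c1 20 ab]
D1: mem[0x1c..0x1f] <- [7c c1 20 ab]
D2: mem[0x1a..0x1c] <- [44 d1 20]
D3: mem[0x08..0x0d] <- [20 ab 44 27 b1 44]
query mem[0x1f]=0xab, mem[0x1d]=0xc1, mem[0x08]=0x20, mem[0x0d]=0x44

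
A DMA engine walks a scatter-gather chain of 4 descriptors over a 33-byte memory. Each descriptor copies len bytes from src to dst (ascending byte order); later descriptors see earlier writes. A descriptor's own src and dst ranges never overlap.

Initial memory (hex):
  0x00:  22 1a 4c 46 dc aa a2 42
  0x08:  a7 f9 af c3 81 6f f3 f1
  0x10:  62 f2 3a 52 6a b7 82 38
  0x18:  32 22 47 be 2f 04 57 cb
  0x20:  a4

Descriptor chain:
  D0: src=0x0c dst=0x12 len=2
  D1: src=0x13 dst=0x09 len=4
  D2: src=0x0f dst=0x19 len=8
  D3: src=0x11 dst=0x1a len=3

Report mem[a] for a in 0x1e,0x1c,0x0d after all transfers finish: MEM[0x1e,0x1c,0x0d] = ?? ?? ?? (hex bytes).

  after D0: wrote 2B at 0x12 = 816f
  after D1: wrote 4B at 0x09 = 6f6ab782
  after D2: wrote 8B at 0x19 = f162f2816f6ab782
  after D3: wrote 3B at 0x1a = f2816f
query mem[0x1e]=0x6a, mem[0x1c]=0x6f, mem[0x0d]=0x6f

MEM[0x1e,0x1c,0x0d] = 6a 6f 6f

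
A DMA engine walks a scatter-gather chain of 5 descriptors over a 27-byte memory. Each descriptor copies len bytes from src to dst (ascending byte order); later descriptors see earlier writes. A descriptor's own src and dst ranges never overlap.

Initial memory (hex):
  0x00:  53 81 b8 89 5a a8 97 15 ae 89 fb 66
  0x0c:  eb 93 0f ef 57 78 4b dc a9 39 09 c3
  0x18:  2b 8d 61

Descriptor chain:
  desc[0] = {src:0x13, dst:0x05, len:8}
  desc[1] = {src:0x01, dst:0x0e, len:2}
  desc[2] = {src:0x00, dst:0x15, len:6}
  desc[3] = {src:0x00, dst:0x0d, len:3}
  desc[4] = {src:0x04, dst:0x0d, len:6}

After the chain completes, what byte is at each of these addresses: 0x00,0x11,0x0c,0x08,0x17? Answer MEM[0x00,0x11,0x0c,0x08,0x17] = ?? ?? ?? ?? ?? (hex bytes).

MEM[0x00,0x11,0x0c,0x08,0x17] = 53 09 61 09 b8

D0: mem[0x05..0x0c] <- [dc a9 39 09 c3 2b 8d 61]
D1: mem[0x0e..0x0f] <- [81 b8]
D2: mem[0x15..0x1a] <- [53 81 b8 89 5a dc]
D3: mem[0x0d..0x0f] <- [53 81 b8]
D4: mem[0x0d..0x12] <- [5a dc a9 39 09 c3]
query mem[0x00]=0x53, mem[0x11]=0x09, mem[0x0c]=0x61, mem[0x08]=0x09, mem[0x17]=0xb8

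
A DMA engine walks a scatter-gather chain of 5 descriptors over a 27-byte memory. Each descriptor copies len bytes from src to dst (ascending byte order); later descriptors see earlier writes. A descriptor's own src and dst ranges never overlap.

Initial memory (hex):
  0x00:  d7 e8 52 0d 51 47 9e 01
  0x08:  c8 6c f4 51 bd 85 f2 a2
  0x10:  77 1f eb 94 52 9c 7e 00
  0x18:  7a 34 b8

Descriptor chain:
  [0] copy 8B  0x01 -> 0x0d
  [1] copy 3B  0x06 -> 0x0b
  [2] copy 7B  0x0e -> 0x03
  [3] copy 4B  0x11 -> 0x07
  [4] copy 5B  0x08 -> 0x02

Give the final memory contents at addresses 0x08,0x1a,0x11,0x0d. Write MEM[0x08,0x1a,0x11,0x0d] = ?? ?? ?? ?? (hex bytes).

#0 dst[0x0d+8] := {0xe8,0x52,0x0d,0x51,0x47,0x9e,0x01,0xc8}
#1 dst[0x0b+3] := {0x9e,0x01,0xc8}
#2 dst[0x03+7] := {0x52,0x0d,0x51,0x47,0x9e,0x01,0xc8}
#3 dst[0x07+4] := {0x47,0x9e,0x01,0xc8}
#4 dst[0x02+5] := {0x9e,0x01,0xc8,0x9e,0x01}
query mem[0x08]=0x9e, mem[0x1a]=0xb8, mem[0x11]=0x47, mem[0x0d]=0xc8

MEM[0x08,0x1a,0x11,0x0d] = 9e b8 47 c8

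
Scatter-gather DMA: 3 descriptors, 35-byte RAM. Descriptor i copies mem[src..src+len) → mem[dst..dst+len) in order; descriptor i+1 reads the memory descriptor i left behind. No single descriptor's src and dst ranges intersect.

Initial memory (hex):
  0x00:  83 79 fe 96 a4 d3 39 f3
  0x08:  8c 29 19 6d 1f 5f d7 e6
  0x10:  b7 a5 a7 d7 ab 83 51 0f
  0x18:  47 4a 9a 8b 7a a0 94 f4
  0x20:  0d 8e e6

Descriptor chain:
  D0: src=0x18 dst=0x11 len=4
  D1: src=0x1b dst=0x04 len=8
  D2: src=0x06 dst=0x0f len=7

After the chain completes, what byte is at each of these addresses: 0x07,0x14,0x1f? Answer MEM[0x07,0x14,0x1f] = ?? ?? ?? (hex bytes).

D0: mem[0x11..0x14] <- [47 4a 9a 8b]
D1: mem[0x04..0x0b] <- [8b 7a a0 94 f4 0d 8e e6]
D2: mem[0x0f..0x15] <- [a0 94 f4 0d 8e e6 1f]
query mem[0x07]=0x94, mem[0x14]=0xe6, mem[0x1f]=0xf4

MEM[0x07,0x14,0x1f] = 94 e6 f4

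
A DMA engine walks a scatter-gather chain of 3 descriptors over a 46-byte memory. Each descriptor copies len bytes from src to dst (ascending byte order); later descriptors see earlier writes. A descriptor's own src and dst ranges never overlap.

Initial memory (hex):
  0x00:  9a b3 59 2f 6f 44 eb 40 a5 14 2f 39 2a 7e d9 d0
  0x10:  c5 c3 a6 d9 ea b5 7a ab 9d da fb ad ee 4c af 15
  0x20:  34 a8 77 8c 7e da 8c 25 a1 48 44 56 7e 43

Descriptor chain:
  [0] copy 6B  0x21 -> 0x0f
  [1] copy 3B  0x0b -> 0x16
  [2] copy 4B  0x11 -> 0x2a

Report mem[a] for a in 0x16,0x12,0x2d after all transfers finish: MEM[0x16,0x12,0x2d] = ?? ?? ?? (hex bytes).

  after D0: wrote 6B at 0x0f = a8778c7eda8c
  after D1: wrote 3B at 0x16 = 392a7e
  after D2: wrote 4B at 0x2a = 8c7eda8c
query mem[0x16]=0x39, mem[0x12]=0x7e, mem[0x2d]=0x8c

MEM[0x16,0x12,0x2d] = 39 7e 8c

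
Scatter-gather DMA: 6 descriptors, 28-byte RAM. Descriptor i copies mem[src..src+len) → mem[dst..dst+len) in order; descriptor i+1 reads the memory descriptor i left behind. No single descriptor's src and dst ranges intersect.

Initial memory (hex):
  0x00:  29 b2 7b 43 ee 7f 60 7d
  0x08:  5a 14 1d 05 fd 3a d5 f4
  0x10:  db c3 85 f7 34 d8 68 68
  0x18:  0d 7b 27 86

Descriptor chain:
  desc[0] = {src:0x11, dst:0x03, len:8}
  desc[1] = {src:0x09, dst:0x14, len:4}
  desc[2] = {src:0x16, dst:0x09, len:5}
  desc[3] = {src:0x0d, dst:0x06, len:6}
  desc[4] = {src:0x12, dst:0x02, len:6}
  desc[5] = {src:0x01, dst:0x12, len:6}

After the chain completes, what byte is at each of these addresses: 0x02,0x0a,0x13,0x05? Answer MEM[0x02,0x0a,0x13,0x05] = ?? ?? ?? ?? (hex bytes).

[0] 0x11->0x03 len=8 : c3 85 f7 34 d8 68 68 0d
[1] 0x09->0x14 len=4 : 68 0d 05 fd
[2] 0x16->0x09 len=5 : 05 fd 0d 7b 27
[3] 0x0d->0x06 len=6 : 27 d5 f4 db c3 85
[4] 0x12->0x02 len=6 : 85 f7 68 0d 05 fd
[5] 0x01->0x12 len=6 : b2 85 f7 68 0d 05
query mem[0x02]=0x85, mem[0x0a]=0xc3, mem[0x13]=0x85, mem[0x05]=0x0d

MEM[0x02,0x0a,0x13,0x05] = 85 c3 85 0d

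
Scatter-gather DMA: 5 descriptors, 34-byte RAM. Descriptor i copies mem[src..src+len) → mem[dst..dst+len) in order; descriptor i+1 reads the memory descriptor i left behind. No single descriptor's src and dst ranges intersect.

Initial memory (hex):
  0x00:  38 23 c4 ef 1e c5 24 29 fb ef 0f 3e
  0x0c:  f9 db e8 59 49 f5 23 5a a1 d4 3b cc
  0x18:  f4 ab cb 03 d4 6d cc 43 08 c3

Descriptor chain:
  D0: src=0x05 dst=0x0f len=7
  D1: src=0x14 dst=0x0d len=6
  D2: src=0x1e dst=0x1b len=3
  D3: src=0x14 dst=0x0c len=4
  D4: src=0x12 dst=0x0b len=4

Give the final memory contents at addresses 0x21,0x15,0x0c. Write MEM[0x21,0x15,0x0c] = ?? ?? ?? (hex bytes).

MEM[0x21,0x15,0x0c] = c3 3e ef

D0: mem[0x0f..0x15] <- [c5 24 29 fb ef 0f 3e]
D1: mem[0x0d..0x12] <- [0f 3e 3b cc f4 ab]
D2: mem[0x1b..0x1d] <- [cc 43 08]
D3: mem[0x0c..0x0f] <- [0f 3e 3b cc]
D4: mem[0x0b..0x0e] <- [ab ef 0f 3e]
query mem[0x21]=0xc3, mem[0x15]=0x3e, mem[0x0c]=0xef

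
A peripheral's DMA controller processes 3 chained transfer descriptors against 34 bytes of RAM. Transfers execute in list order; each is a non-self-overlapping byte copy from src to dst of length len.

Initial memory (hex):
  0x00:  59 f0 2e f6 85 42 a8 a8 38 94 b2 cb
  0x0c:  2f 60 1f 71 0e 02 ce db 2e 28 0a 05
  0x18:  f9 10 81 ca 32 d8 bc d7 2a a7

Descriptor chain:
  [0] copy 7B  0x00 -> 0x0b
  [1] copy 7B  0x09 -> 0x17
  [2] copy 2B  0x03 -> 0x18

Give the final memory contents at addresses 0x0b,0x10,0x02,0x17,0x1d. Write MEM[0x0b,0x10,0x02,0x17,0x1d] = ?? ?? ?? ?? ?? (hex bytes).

MEM[0x0b,0x10,0x02,0x17,0x1d] = 59 42 2e 94 85

D0: mem[0x0b..0x11] <- [59 f0 2e f6 85 42 a8]
D1: mem[0x17..0x1d] <- [94 b2 59 f0 2e f6 85]
D2: mem[0x18..0x19] <- [f6 85]
query mem[0x0b]=0x59, mem[0x10]=0x42, mem[0x02]=0x2e, mem[0x17]=0x94, mem[0x1d]=0x85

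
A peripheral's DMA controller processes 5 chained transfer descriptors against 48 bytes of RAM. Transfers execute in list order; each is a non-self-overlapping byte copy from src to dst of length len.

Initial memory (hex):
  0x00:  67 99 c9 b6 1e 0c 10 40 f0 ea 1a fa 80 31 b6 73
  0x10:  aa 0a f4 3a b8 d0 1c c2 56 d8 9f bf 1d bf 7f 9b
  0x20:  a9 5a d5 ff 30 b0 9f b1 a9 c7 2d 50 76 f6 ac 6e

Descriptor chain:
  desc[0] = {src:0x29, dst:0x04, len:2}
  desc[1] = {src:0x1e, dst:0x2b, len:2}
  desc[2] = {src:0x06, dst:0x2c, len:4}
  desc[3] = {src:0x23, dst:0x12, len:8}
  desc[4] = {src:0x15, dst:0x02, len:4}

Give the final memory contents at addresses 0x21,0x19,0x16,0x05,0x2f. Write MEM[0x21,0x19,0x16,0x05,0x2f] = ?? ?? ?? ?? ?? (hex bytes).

MEM[0x21,0x19,0x16,0x05,0x2f] = 5a 2d b1 c7 ea

  after D0: wrote 2B at 0x04 = c72d
  after D1: wrote 2B at 0x2b = 7f9b
  after D2: wrote 4B at 0x2c = 1040f0ea
  after D3: wrote 8B at 0x12 = ff30b09fb1a9c72d
  after D4: wrote 4B at 0x02 = 9fb1a9c7
query mem[0x21]=0x5a, mem[0x19]=0x2d, mem[0x16]=0xb1, mem[0x05]=0xc7, mem[0x2f]=0xea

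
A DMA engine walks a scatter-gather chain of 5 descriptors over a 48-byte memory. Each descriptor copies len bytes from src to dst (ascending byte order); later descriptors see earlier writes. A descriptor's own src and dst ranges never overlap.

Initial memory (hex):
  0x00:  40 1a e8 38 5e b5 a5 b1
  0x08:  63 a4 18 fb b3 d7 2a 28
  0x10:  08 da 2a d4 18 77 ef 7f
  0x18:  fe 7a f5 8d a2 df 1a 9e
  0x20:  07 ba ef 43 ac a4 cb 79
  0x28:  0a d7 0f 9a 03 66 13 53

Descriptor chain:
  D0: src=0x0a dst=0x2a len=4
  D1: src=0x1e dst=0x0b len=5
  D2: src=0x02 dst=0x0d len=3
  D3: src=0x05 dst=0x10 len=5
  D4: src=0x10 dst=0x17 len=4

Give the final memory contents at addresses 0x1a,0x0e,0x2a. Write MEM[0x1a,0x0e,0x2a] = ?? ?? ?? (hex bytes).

#0 dst[0x2a+4] := {0x18,0xfb,0xb3,0xd7}
#1 dst[0x0b+5] := {0x1a,0x9e,0x07,0xba,0xef}
#2 dst[0x0d+3] := {0xe8,0x38,0x5e}
#3 dst[0x10+5] := {0xb5,0xa5,0xb1,0x63,0xa4}
#4 dst[0x17+4] := {0xb5,0xa5,0xb1,0x63}
query mem[0x1a]=0x63, mem[0x0e]=0x38, mem[0x2a]=0x18

MEM[0x1a,0x0e,0x2a] = 63 38 18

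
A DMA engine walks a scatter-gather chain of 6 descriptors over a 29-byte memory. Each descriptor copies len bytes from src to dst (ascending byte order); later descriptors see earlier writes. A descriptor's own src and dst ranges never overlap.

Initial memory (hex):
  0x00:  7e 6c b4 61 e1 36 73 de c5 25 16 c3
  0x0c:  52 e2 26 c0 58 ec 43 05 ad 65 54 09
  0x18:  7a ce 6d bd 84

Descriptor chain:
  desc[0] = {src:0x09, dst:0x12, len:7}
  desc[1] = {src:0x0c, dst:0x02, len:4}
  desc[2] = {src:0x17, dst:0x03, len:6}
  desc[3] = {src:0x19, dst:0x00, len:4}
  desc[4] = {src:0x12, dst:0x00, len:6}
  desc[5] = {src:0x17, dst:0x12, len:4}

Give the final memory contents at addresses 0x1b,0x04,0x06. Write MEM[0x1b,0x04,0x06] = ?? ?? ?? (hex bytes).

MEM[0x1b,0x04,0x06] = bd e2 6d

[0] 0x09->0x12 len=7 : 25 16 c3 52 e2 26 c0
[1] 0x0c->0x02 len=4 : 52 e2 26 c0
[2] 0x17->0x03 len=6 : 26 c0 ce 6d bd 84
[3] 0x19->0x00 len=4 : ce 6d bd 84
[4] 0x12->0x00 len=6 : 25 16 c3 52 e2 26
[5] 0x17->0x12 len=4 : 26 c0 ce 6d
query mem[0x1b]=0xbd, mem[0x04]=0xe2, mem[0x06]=0x6d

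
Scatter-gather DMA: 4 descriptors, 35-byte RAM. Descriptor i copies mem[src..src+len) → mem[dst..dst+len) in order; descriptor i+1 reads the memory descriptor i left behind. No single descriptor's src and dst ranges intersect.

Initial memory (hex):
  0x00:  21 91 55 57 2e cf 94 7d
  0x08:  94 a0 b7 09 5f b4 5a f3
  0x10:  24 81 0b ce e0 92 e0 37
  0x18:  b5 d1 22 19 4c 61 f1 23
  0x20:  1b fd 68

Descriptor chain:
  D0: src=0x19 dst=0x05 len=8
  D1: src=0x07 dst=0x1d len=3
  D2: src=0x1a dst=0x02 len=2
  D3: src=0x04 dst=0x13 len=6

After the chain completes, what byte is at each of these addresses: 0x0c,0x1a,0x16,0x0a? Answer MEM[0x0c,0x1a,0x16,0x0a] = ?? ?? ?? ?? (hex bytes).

MEM[0x0c,0x1a,0x16,0x0a] = 1b 22 19 f1

[0] 0x19->0x05 len=8 : d1 22 19 4c 61 f1 23 1b
[1] 0x07->0x1d len=3 : 19 4c 61
[2] 0x1a->0x02 len=2 : 22 19
[3] 0x04->0x13 len=6 : 2e d1 22 19 4c 61
query mem[0x0c]=0x1b, mem[0x1a]=0x22, mem[0x16]=0x19, mem[0x0a]=0xf1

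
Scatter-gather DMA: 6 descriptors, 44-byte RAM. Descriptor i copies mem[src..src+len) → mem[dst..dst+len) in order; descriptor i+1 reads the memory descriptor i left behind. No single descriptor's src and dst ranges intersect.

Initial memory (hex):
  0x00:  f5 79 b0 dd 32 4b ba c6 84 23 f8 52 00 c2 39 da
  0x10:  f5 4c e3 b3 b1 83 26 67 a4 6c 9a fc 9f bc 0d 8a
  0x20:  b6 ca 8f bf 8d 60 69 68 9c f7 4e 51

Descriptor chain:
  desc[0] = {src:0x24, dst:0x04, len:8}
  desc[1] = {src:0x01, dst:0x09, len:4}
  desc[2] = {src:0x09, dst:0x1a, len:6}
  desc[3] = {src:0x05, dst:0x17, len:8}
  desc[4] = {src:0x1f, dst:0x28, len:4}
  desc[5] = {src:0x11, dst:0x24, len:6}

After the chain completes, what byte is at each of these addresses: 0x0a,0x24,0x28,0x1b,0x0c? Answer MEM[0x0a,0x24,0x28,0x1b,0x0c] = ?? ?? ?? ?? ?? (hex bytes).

MEM[0x0a,0x24,0x28,0x1b,0x0c] = b0 4c 83 79 8d

#0 dst[0x04+8] := {0x8d,0x60,0x69,0x68,0x9c,0xf7,0x4e,0x51}
#1 dst[0x09+4] := {0x79,0xb0,0xdd,0x8d}
#2 dst[0x1a+6] := {0x79,0xb0,0xdd,0x8d,0xc2,0x39}
#3 dst[0x17+8] := {0x60,0x69,0x68,0x9c,0x79,0xb0,0xdd,0x8d}
#4 dst[0x28+4] := {0x39,0xb6,0xca,0x8f}
#5 dst[0x24+6] := {0x4c,0xe3,0xb3,0xb1,0x83,0x26}
query mem[0x0a]=0xb0, mem[0x24]=0x4c, mem[0x28]=0x83, mem[0x1b]=0x79, mem[0x0c]=0x8d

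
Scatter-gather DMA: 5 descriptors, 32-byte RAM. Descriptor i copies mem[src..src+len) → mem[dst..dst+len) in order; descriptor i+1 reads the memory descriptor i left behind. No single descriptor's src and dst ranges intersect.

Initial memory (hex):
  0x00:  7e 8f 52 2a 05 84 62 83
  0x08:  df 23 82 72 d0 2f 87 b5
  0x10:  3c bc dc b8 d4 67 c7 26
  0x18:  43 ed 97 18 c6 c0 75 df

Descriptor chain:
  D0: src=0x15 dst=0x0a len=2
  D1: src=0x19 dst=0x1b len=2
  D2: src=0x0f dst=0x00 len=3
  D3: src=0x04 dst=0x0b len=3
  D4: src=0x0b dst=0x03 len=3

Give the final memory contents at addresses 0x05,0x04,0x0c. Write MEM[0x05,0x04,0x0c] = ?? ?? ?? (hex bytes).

MEM[0x05,0x04,0x0c] = 62 84 84

D0: mem[0x0a..0x0b] <- [67 c7]
D1: mem[0x1b..0x1c] <- [ed 97]
D2: mem[0x00..0x02] <- [b5 3c bc]
D3: mem[0x0b..0x0d] <- [05 84 62]
D4: mem[0x03..0x05] <- [05 84 62]
query mem[0x05]=0x62, mem[0x04]=0x84, mem[0x0c]=0x84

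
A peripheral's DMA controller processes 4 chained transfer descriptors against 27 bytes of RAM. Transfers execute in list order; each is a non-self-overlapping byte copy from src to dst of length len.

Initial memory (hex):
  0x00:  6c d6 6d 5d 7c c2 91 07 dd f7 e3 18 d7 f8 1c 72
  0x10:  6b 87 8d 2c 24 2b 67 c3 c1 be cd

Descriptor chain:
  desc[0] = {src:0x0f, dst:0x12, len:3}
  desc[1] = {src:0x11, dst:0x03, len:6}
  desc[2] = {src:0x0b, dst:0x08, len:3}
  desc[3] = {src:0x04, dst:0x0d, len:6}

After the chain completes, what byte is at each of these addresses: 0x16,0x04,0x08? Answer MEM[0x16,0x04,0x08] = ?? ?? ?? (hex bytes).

MEM[0x16,0x04,0x08] = 67 72 18

#0 dst[0x12+3] := {0x72,0x6b,0x87}
#1 dst[0x03+6] := {0x87,0x72,0x6b,0x87,0x2b,0x67}
#2 dst[0x08+3] := {0x18,0xd7,0xf8}
#3 dst[0x0d+6] := {0x72,0x6b,0x87,0x2b,0x18,0xd7}
query mem[0x16]=0x67, mem[0x04]=0x72, mem[0x08]=0x18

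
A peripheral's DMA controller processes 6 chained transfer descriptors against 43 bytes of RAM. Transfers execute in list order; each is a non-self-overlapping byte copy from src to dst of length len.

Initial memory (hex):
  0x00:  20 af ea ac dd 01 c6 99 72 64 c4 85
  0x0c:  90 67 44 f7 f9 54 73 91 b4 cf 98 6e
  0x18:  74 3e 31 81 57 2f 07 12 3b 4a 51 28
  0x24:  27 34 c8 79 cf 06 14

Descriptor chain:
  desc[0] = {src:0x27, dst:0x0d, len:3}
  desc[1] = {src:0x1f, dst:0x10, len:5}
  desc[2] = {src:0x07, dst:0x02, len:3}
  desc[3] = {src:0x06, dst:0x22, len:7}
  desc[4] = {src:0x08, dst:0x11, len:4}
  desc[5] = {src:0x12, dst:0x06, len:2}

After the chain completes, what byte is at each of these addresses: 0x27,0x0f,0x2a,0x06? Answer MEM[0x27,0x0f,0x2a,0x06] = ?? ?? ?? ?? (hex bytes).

  after D0: wrote 3B at 0x0d = 79cf06
  after D1: wrote 5B at 0x10 = 123b4a5128
  after D2: wrote 3B at 0x02 = 997264
  after D3: wrote 7B at 0x22 = c6997264c48590
  after D4: wrote 4B at 0x11 = 7264c485
  after D5: wrote 2B at 0x06 = 64c4
query mem[0x27]=0x85, mem[0x0f]=0x06, mem[0x2a]=0x14, mem[0x06]=0x64

MEM[0x27,0x0f,0x2a,0x06] = 85 06 14 64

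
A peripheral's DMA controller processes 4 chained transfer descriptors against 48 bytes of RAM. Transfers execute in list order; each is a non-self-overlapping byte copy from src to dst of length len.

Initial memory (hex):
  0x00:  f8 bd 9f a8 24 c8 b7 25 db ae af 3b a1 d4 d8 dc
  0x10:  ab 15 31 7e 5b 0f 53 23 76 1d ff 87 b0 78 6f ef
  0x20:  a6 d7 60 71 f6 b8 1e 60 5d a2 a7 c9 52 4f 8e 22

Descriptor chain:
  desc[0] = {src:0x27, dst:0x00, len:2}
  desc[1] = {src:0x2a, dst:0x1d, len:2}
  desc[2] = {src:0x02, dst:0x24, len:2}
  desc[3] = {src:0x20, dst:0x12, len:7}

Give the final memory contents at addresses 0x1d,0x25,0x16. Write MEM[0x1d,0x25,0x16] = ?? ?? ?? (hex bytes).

  after D0: wrote 2B at 0x00 = 605d
  after D1: wrote 2B at 0x1d = a7c9
  after D2: wrote 2B at 0x24 = 9fa8
  after D3: wrote 7B at 0x12 = a6d760719fa81e
query mem[0x1d]=0xa7, mem[0x25]=0xa8, mem[0x16]=0x9f

MEM[0x1d,0x25,0x16] = a7 a8 9f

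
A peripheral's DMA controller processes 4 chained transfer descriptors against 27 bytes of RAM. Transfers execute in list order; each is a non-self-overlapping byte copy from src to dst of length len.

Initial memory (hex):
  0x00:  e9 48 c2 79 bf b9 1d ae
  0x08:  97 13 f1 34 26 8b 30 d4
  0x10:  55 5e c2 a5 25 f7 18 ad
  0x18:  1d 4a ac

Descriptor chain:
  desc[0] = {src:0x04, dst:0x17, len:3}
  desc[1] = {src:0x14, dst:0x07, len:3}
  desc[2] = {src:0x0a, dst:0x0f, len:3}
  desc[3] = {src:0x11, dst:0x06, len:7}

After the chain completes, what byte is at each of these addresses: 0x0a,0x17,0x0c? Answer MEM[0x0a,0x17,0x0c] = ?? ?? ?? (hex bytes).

[0] 0x04->0x17 len=3 : bf b9 1d
[1] 0x14->0x07 len=3 : 25 f7 18
[2] 0x0a->0x0f len=3 : f1 34 26
[3] 0x11->0x06 len=7 : 26 c2 a5 25 f7 18 bf
query mem[0x0a]=0xf7, mem[0x17]=0xbf, mem[0x0c]=0xbf

MEM[0x0a,0x17,0x0c] = f7 bf bf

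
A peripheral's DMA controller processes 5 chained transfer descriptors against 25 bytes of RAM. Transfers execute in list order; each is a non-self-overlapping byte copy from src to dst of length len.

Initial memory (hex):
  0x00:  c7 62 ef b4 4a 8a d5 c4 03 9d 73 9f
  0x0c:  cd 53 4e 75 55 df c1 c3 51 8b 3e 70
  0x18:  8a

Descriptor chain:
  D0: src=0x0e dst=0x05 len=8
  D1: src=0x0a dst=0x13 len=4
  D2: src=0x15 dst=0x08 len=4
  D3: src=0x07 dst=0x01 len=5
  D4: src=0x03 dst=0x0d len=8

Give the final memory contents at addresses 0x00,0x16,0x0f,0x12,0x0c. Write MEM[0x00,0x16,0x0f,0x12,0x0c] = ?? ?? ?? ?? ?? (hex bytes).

D0: mem[0x05..0x0c] <- [4e 75 55 df c1 c3 51 8b]
D1: mem[0x13..0x16] <- [c3 51 8b 53]
D2: mem[0x08..0x0b] <- [8b 53 70 8a]
D3: mem[0x01..0x05] <- [55 8b 53 70 8a]
D4: mem[0x0d..0x14] <- [53 70 8a 75 55 8b 53 70]
query mem[0x00]=0xc7, mem[0x16]=0x53, mem[0x0f]=0x8a, mem[0x12]=0x8b, mem[0x0c]=0x8b

MEM[0x00,0x16,0x0f,0x12,0x0c] = c7 53 8a 8b 8b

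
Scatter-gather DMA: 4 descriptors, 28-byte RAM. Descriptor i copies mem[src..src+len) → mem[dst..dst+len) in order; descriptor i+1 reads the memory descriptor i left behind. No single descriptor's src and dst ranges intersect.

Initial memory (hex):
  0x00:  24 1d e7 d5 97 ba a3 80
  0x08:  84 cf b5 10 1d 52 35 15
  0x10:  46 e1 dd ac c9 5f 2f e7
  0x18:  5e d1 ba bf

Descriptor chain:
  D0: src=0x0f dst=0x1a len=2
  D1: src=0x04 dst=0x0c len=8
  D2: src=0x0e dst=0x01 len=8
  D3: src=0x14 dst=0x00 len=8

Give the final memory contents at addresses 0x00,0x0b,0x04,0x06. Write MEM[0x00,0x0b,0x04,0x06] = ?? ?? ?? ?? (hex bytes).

MEM[0x00,0x0b,0x04,0x06] = c9 10 5e 15

D0: mem[0x1a..0x1b] <- [15 46]
D1: mem[0x0c..0x13] <- [97 ba a3 80 84 cf b5 10]
D2: mem[0x01..0x08] <- [a3 80 84 cf b5 10 c9 5f]
D3: mem[0x00..0x07] <- [c9 5f 2f e7 5e d1 15 46]
query mem[0x00]=0xc9, mem[0x0b]=0x10, mem[0x04]=0x5e, mem[0x06]=0x15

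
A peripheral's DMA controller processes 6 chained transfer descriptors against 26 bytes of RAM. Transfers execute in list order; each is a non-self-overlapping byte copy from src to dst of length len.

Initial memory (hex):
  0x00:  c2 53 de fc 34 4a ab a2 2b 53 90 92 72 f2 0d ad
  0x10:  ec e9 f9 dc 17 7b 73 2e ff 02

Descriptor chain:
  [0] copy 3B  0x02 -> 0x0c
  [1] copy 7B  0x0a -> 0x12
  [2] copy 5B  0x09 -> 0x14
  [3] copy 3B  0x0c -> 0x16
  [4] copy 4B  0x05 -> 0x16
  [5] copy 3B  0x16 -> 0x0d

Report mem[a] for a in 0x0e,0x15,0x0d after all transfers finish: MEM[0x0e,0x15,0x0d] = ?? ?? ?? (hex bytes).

MEM[0x0e,0x15,0x0d] = ab 90 4a

D0: mem[0x0c..0x0e] <- [de fc 34]
D1: mem[0x12..0x18] <- [90 92 de fc 34 ad ec]
D2: mem[0x14..0x18] <- [53 90 92 de fc]
D3: mem[0x16..0x18] <- [de fc 34]
D4: mem[0x16..0x19] <- [4a ab a2 2b]
D5: mem[0x0d..0x0f] <- [4a ab a2]
query mem[0x0e]=0xab, mem[0x15]=0x90, mem[0x0d]=0x4a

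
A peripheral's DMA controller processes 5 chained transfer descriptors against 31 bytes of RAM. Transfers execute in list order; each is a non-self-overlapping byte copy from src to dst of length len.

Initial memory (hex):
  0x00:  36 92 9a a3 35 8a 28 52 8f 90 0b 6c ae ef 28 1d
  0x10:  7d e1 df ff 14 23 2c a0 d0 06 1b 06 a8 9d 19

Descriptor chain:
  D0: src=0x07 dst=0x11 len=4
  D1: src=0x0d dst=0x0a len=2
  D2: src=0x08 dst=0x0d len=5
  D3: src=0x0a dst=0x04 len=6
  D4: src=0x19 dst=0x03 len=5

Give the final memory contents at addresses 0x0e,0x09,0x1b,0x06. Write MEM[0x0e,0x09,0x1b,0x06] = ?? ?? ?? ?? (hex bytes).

D0: mem[0x11..0x14] <- [52 8f 90 0b]
D1: mem[0x0a..0x0b] <- [ef 28]
D2: mem[0x0d..0x11] <- [8f 90 ef 28 ae]
D3: mem[0x04..0x09] <- [ef 28 ae 8f 90 ef]
D4: mem[0x03..0x07] <- [06 1b 06 a8 9d]
query mem[0x0e]=0x90, mem[0x09]=0xef, mem[0x1b]=0x06, mem[0x06]=0xa8

MEM[0x0e,0x09,0x1b,0x06] = 90 ef 06 a8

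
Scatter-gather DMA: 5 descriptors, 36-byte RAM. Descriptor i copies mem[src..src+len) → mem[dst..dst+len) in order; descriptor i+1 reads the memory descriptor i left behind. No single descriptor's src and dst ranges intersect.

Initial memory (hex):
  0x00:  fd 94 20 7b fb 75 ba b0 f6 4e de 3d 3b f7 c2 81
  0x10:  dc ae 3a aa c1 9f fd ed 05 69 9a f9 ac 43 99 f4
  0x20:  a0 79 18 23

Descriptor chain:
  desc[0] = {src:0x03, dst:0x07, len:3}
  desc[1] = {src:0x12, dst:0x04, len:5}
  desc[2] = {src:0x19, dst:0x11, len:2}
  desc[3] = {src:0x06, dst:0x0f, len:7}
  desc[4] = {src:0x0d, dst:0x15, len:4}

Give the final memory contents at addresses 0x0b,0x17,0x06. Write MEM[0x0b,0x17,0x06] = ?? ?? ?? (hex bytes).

#0 dst[0x07+3] := {0x7b,0xfb,0x75}
#1 dst[0x04+5] := {0x3a,0xaa,0xc1,0x9f,0xfd}
#2 dst[0x11+2] := {0x69,0x9a}
#3 dst[0x0f+7] := {0xc1,0x9f,0xfd,0x75,0xde,0x3d,0x3b}
#4 dst[0x15+4] := {0xf7,0xc2,0xc1,0x9f}
query mem[0x0b]=0x3d, mem[0x17]=0xc1, mem[0x06]=0xc1

MEM[0x0b,0x17,0x06] = 3d c1 c1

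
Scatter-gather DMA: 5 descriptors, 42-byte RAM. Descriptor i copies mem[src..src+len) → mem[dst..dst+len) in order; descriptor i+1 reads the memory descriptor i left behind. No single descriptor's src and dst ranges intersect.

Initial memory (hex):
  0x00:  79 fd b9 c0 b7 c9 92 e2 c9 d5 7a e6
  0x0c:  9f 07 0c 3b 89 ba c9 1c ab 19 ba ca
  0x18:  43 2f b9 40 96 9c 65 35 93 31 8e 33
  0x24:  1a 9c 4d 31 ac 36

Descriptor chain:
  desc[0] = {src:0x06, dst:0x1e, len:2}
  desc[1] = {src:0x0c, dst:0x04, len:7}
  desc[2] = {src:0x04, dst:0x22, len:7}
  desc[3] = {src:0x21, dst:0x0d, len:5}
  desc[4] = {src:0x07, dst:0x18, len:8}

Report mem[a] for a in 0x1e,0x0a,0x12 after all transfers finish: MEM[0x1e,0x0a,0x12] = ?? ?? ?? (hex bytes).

MEM[0x1e,0x0a,0x12] = 31 c9 c9

  after D0: wrote 2B at 0x1e = 92e2
  after D1: wrote 7B at 0x04 = 9f070c3b89bac9
  after D2: wrote 7B at 0x22 = 9f070c3b89bac9
  after D3: wrote 5B at 0x0d = 319f070c3b
  after D4: wrote 8B at 0x18 = 3b89bac9e69f319f
query mem[0x1e]=0x31, mem[0x0a]=0xc9, mem[0x12]=0xc9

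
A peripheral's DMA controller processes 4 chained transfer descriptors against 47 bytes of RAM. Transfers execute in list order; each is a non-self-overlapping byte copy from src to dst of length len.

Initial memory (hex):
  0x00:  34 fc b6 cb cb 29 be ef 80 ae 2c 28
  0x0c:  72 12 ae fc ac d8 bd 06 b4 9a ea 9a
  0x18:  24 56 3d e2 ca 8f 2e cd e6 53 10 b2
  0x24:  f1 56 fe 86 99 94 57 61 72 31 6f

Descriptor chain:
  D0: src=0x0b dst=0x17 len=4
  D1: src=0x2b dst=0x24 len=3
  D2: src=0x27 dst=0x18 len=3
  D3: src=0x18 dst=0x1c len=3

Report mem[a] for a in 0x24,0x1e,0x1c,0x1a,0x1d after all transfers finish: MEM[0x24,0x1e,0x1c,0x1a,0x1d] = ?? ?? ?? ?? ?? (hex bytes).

MEM[0x24,0x1e,0x1c,0x1a,0x1d] = 61 94 86 94 99

#0 dst[0x17+4] := {0x28,0x72,0x12,0xae}
#1 dst[0x24+3] := {0x61,0x72,0x31}
#2 dst[0x18+3] := {0x86,0x99,0x94}
#3 dst[0x1c+3] := {0x86,0x99,0x94}
query mem[0x24]=0x61, mem[0x1e]=0x94, mem[0x1c]=0x86, mem[0x1a]=0x94, mem[0x1d]=0x99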